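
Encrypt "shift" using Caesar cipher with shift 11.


Word: "shift"
Shift: 11
Each letter → (letter + shift) mod 26:
  's' (18) + 11 = 3 → 'd'
  'h' (7) + 11 = 18 → 's'
  'i' (8) + 11 = 19 → 't'
  'f' (5) + 11 = 16 → 'q'
  't' (19) + 11 = 4 → 'e'
Result = "dstqe"


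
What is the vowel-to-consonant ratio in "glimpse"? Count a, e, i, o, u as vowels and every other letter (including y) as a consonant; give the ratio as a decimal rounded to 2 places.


Word: "glimpse"
Vowels (a,e,i,o,u): 2
Consonants: 5
Ratio = 2/5
= 0.40


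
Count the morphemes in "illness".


Word: "illness"
Morphemes: ill | -ness
Each morpheme carries meaning
= 2 morphemes


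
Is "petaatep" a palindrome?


Word: "petaatep"
Reversed: "petaatep"
Forward == Backward? petaatep == petaatep
Palindrome = Yes


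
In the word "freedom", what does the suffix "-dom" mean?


Suffix: -dom
As in: freedom -> free + -dom
Meaning = state / realm


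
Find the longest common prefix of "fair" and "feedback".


Word 1: "fair"
Word 2: "feedback"
Comparing from start:
  Pos 0: 'f' == 'f'
  Pos 1: 'a' != 'e' (stop)
LCP = "f" (length 1)


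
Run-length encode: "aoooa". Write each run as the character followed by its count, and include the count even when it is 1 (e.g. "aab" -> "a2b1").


String: "aoooa"
Scanning for consecutive runs:
  'a' x 1
  'o' x 3
  'a' x 1
RLE = "a1o3a1"


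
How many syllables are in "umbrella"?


Word: "umbrella"
Syllable breakdown: um · brel · la
Counting: 3 parts
= 3 syllables


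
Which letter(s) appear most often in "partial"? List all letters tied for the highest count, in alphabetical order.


Word: "partial"
Letter counts:
  'a': 2
  'i': 1
  'l': 1
  'p': 1
  'r': 1
  't': 1
Maximum count = 2
Most frequent = 'a' (2 times each)


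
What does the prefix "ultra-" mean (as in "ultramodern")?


Prefix: ultra-
Example: ultramodern = ultra- + modern
Meaning = beyond


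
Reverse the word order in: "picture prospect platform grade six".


Original: "picture prospect platform grade six"
Words (1..n): picture | prospect | platform | grade | six
Reversed (n..1): six | grade | platform | prospect | picture
Result = "six grade platform prospect picture"


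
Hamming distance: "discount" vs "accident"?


Comparing character by character (same length = 8):
  Pos 0: 'd' vs 'a' !=
  Pos 1: 'i' vs 'c' !=
  Pos 2: 's' vs 'c' !=
  Pos 3: 'c' vs 'i' !=
  Pos 4: 'o' vs 'd' !=
  Pos 5: 'u' vs 'e' !=
  Pos 6: 'n' vs 'n' =
  Pos 7: 't' vs 't' =
Hamming distance = 6


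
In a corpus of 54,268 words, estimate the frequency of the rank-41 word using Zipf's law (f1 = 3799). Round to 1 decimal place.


Zipf's law: f(r) = f(1) / r
f(1) = 3799
f(41) = 3799 / 41
= 92.7 occurrences


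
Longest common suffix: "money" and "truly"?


Word 1: "money"
Word 2: "truly"
Comparing from end:
  Pos -1: 'y' == 'y'
  Pos -2: 'e' != 'l' (stop)
LCS = "y" (length 1)


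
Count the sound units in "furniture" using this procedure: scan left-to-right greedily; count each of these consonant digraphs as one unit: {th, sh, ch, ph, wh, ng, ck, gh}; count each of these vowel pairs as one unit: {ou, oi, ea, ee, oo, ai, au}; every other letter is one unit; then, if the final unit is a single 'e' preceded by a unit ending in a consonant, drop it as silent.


Word: "furniture" (9 letters)
Left-to-right scan:
  1. 'f' (letter)
  2. 'u' (letter)
  3. 'r' (letter)
  4. 'n' (letter)
  5. 'i' (letter)
  6. 't' (letter)
  7. 'u' (letter)
  8. 'r' (letter)
  9. 'e' (letter)
Units from scan: 9
Final unit is 'e' after a consonant -> drop as silent (-1)
Sound units = 8 units


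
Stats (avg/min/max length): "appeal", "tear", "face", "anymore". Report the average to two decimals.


Lengths: "appeal"=6, "tear"=4, "face"=4, "anymore"=7
Sum = 21, Count = 4
Average = 21/4 = 5.25
= avg=5.25, min=4, max=7


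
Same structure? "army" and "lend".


Pattern of "army": [0, 1, 2, 3]
Pattern of "lend": [0, 1, 2, 3]
Patterns match
Same pattern = Yes


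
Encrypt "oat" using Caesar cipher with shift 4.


Word: "oat"
Shift: 4
Each letter → (letter + shift) mod 26:
  'o' (14) + 4 = 18 → 's'
  'a' (0) + 4 = 4 → 'e'
  't' (19) + 4 = 23 → 'x'
Result = "sex"


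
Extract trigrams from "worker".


Word: "worker" (length 6)
Number of trigrams = 6 - 3 + 1 = 4
  Position 0: "wor"
  Position 1: "ork"
  Position 2: "rke"
  Position 3: "ker"
Trigrams = "wor", "ork", "rke", "ker"


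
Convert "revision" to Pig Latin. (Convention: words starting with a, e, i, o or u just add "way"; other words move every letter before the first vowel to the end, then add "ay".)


Word: "revision"
Starts with consonant(s) → move to end, add 'ay'
Consonant cluster: "r"
Pig Latin = "evisionray"


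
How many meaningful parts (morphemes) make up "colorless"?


Word: "colorless"
Morphemes: color + -less
Each morpheme carries meaning
= 2 morphemes


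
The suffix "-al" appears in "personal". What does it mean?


Suffix: -al
Example: personal = person + -al
Meaning = relating to


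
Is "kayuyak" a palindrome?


Word: "kayuyak"
Reversed: "kayuyak"
Forward == Backward? kayuyak == kayuyak
Palindrome = Yes


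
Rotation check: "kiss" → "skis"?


Word: "kiss", Candidate: "skis"
Method: check if candidate is substring of word+word
"kisskiss" contains "skis"? Yes
Is rotation = Yes


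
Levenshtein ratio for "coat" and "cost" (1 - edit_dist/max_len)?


Word 1: "coat" (length 4)
Word 2: "cost" (length 4)
One optimal edit sequence:
  1. keep 'c'
  2. keep 'o'
  3. substitute 'a' -> 's'  (+1)
  4. keep 't'
Edit distance = 1
Max length = max(4, 4) = 4
Similarity = 1 - 1/4
= 0.7500


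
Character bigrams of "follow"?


Word: "follow" (length 6)
Number of bigrams = 6 - 2 + 1 = 5
  Position 0: "fo"
  Position 1: "ol"
  Position 2: "ll"
  Position 3: "lo"
  Position 4: "ow"
Bigrams = "fo", "ol", "ll", "lo", "ow"


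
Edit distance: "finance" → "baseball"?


Word 1: "finance" (length 7)
Word 2: "baseball" (length 8)
One optimal edit sequence (insert/delete/substitute each cost 1):
  1. insert 'b'  (+1)
  2. substitute 'f' -> 'a'  (+1)
  3. substitute 'i' -> 's'  (+1)
  4. substitute 'n' -> 'e'  (+1)
  5. substitute 'a' -> 'b'  (+1)
  6. substitute 'n' -> 'a'  (+1)
  7. substitute 'c' -> 'l'  (+1)
  8. substitute 'e' -> 'l'  (+1)
Total edit operations: 8
Edit distance = 8


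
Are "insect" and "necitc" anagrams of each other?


Word 1: "insect" → sorted: ceinst
Word 2: "necitc" → sorted: cceint
Same letters? ceinst != cceint
Anagram = No


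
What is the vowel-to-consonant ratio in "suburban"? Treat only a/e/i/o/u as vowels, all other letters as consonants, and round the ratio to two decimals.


Word: "suburban"
Vowels (a,e,i,o,u): 3
Consonants: 5
Ratio = 3/5
= 0.60


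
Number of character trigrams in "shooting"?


Word: "shooting" (length 8)
Number of 3-grams = length - 3 + 1 = 8 - 3 + 1
= 6


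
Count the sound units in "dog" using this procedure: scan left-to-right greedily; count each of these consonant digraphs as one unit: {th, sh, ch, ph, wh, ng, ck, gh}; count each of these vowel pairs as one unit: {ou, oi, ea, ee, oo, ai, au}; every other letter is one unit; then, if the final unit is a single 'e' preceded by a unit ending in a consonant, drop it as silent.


Word: "dog" (3 letters)
Left-to-right scan:
  1. 'd' (letter)
  2. 'o' (letter)
  3. 'g' (letter)
Units from scan: 3
Sound units = 3 units


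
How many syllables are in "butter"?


Word: "butter"
Syllable breakdown: but · ter
Counting: 2 parts
= 2 syllables


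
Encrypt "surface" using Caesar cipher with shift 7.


Word: "surface"
Shift: 7
Each letter → (letter + shift) mod 26:
  's' (18) + 7 = 25 → 'z'
  'u' (20) + 7 = 1 → 'b'
  'r' (17) + 7 = 24 → 'y'
  'f' (5) + 7 = 12 → 'm'
  'a' (0) + 7 = 7 → 'h'
  'c' (2) + 7 = 9 → 'j'
  'e' (4) + 7 = 11 → 'l'
Result = "zbymhjl"


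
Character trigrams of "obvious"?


Word: "obvious" (length 7)
Number of trigrams = 7 - 3 + 1 = 5
  Position 0: "obv"
  Position 1: "bvi"
  Position 2: "vio"
  Position 3: "iou"
  Position 4: "ous"
Trigrams = "obv", "bvi", "vio", "iou", "ous"


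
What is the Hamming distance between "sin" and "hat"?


Comparing character by character (same length = 3):
  Pos 0: 's' vs 'h' !=
  Pos 1: 'i' vs 'a' !=
  Pos 2: 'n' vs 't' !=
Hamming distance = 3


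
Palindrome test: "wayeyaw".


Word: "wayeyaw"
Reversed: "wayeyaw"
Forward == Backward? wayeyaw == wayeyaw
Palindrome = Yes


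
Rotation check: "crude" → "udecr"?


Word: "crude", Candidate: "udecr"
Method: check if candidate is substring of word+word
"crudecrude" contains "udecr"? Yes
Is rotation = Yes


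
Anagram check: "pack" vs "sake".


Word 1: "pack" → sorted: ackp
Word 2: "sake" → sorted: aeks
Same letters? ackp != aeks
Anagram = No


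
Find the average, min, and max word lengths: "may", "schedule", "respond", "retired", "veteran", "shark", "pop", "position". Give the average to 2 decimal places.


Lengths: "may"=3, "schedule"=8, "respond"=7, "retired"=7, "veteran"=7, "shark"=5, "pop"=3, "position"=8
Sum = 48, Count = 8
Average = 48/8 = 6.00
= avg=6.00, min=3, max=8


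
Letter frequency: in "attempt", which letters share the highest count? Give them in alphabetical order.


Word: "attempt"
Letter counts:
  'a': 1
  'e': 1
  'm': 1
  'p': 1
  't': 3
Maximum count = 3
Most frequent = 't' (3 times each)


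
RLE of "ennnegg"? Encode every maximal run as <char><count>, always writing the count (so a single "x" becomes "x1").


String: "ennnegg"
Scanning for consecutive runs:
  'e' x 1
  'n' x 3
  'e' x 1
  'g' x 2
RLE = "e1n3e1g2"


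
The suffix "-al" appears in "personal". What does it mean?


Suffix: -al
As in: personal -> person + -al
Meaning = relating to


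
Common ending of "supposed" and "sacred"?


Word 1: "supposed"
Word 2: "sacred"
Comparing from end:
  Pos -1: 'd' == 'd'
  Pos -2: 'e' == 'e'
  Pos -3: 's' != 'r' (stop)
LCS = "ed" (length 2)


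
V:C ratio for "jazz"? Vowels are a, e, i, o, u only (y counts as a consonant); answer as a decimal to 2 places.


Word: "jazz"
Vowels (a,e,i,o,u): 1
Consonants: 3
Ratio = 1/3
= 0.33


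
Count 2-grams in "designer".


Word: "designer" (length 8)
Number of 2-grams = length - 2 + 1 = 8 - 2 + 1
= 7


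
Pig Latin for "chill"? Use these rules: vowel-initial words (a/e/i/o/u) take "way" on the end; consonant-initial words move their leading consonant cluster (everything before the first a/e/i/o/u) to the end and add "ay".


Word: "chill"
Starts with consonant(s) → move to end, add 'ay'
Consonant cluster: "ch"
Pig Latin = "illchay"


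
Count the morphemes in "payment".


Word: "payment"
Morphemes: pay | -ment
Each morpheme carries meaning
= 2 morphemes


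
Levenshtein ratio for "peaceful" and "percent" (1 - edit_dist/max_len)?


Word 1: "peaceful" (length 8)
Word 2: "percent" (length 7)
One optimal edit sequence:
  1. keep 'p'
  2. keep 'e'
  3. substitute 'a' -> 'r'  (+1)
  4. keep 'c'
  5. keep 'e'
  6. delete 'f'  (+1)
  7. substitute 'u' -> 'n'  (+1)
  8. substitute 'l' -> 't'  (+1)
Edit distance = 4
Max length = max(8, 7) = 8
Similarity = 1 - 4/8
= 0.5000


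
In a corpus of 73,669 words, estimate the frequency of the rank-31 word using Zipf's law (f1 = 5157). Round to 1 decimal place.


Zipf's law: f(r) = f(1) / r
f(1) = 5157
f(31) = 5157 / 31
= 166.4 occurrences


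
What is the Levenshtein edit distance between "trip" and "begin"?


Word 1: "trip" (length 4)
Word 2: "begin" (length 5)
One optimal edit sequence (insert/delete/substitute each cost 1):
  1. insert 'b'  (+1)
  2. substitute 't' -> 'e'  (+1)
  3. substitute 'r' -> 'g'  (+1)
  4. keep 'i'
  5. substitute 'p' -> 'n'  (+1)
Total edit operations: 4
Edit distance = 4


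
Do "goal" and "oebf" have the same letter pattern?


Pattern of "goal": [0, 1, 2, 3]
Pattern of "oebf": [0, 1, 2, 3]
Patterns match
Same pattern = Yes


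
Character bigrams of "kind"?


Word: "kind" (length 4)
Number of bigrams = 4 - 2 + 1 = 3
  Position 0: "ki"
  Position 1: "in"
  Position 2: "nd"
Bigrams = "ki", "in", "nd"


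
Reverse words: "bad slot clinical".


Original: "bad slot clinical"
Words (1..n): bad | slot | clinical
Reversed (n..1): clinical | slot | bad
Result = "clinical slot bad"


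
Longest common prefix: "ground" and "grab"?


Word 1: "ground"
Word 2: "grab"
Comparing from start:
  Pos 0: 'g' == 'g'
  Pos 1: 'r' == 'r'
  Pos 2: 'o' != 'a' (stop)
LCP = "gr" (length 2)


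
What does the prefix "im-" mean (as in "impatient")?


Prefix: im-
Example: impatient = im- + patient
Meaning = not / into


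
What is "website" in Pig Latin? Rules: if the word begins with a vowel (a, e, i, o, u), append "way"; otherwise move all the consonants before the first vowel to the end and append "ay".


Word: "website"
Starts with consonant(s) → move to end, add 'ay'
Consonant cluster: "w"
Pig Latin = "ebsiteway"


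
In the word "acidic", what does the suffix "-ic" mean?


Suffix: -ic
Example: acidic (acid + -ic)
Meaning = relating to


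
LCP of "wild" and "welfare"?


Word 1: "wild"
Word 2: "welfare"
Comparing from start:
  Pos 0: 'w' == 'w'
  Pos 1: 'i' != 'e' (stop)
LCP = "w" (length 1)


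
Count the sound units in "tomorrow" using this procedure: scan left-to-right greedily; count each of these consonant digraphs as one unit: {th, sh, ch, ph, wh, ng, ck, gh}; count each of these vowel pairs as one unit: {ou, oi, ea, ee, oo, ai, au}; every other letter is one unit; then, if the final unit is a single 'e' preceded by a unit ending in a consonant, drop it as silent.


Word: "tomorrow" (8 letters)
Left-to-right scan:
  (1) 't' (letter)
  (2) 'o' (letter)
  (3) 'm' (letter)
  (4) 'o' (letter)
  (5) 'r' (letter)
  (6) 'r' (letter)
  (7) 'o' (letter)
  (8) 'w' (letter)
Units from scan: 8
Sound units = 8 units


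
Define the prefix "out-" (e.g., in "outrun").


Prefix: out-
As in: outrun -> out- + run
Meaning = surpass


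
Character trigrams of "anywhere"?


Word: "anywhere" (length 8)
Number of trigrams = 8 - 3 + 1 = 6
  Position 0: "any"
  Position 1: "nyw"
  Position 2: "ywh"
  Position 3: "whe"
  Position 4: "her"
  Position 5: "ere"
Trigrams = "any", "nyw", "ywh", "whe", "her", "ere"


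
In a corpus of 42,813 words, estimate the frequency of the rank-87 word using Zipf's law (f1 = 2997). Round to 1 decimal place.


Zipf's law: f(r) = f(1) / r
f(1) = 2997
f(87) = 2997 / 87
= 34.4 occurrences


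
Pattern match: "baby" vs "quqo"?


Pattern of "baby": [0, 1, 0, 2]
Pattern of "quqo": [0, 1, 0, 2]
Patterns match
Same pattern = Yes


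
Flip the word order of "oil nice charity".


Original: "oil nice charity"
Words (1..n): oil | nice | charity
Reversed (n..1): charity | nice | oil
Result = "charity nice oil"


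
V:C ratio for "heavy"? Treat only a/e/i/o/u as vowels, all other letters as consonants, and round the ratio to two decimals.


Word: "heavy"
Vowels (a,e,i,o,u): 2
Consonants: 3
Ratio = 2/3
= 0.67


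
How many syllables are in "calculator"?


Word: "calculator"
Syllable breakdown: cal | cu | la | tor
Counting: 4 parts
= 4 syllables


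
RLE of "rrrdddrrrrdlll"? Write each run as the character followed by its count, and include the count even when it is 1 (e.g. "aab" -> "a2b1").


String: "rrrdddrrrrdlll"
Scanning for consecutive runs:
  'r' x 3
  'd' x 3
  'r' x 4
  'd' x 1
  'l' x 3
RLE = "r3d3r4d1l3"


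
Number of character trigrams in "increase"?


Word: "increase" (length 8)
Number of 3-grams = length - 3 + 1 = 8 - 3 + 1
= 6


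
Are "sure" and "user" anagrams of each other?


Word 1: "sure" → sorted: ersu
Word 2: "user" → sorted: ersu
Same letters? ersu == ersu
Anagram = Yes


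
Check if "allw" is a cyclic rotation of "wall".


Word: "wall", Candidate: "allw"
Method: check if candidate is substring of word+word
"wallwall" contains "allw"? Yes
Is rotation = Yes


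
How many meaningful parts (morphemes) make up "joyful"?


Word: "joyful"
Morphemes: joy | -ful
Each morpheme carries meaning
= 2 morphemes


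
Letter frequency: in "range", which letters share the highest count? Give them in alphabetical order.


Word: "range"
Letter counts:
  'a': 1
  'e': 1
  'g': 1
  'n': 1
  'r': 1
Maximum count = 1
Most frequent = 'a', 'e', 'g', 'n', 'r' (1 time each)


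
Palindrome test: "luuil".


Word: "luuil"
Reversed: "liuul"
Forward == Backward? luuil != liuul
Palindrome = No


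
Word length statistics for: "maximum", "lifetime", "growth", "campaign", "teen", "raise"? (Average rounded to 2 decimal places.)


Lengths: "maximum"=7, "lifetime"=8, "growth"=6, "campaign"=8, "teen"=4, "raise"=5
Sum = 38, Count = 6
Average = 38/6 = 6.33
= avg=6.33, min=4, max=8


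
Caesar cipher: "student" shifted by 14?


Word: "student"
Shift: 14
Each letter → (letter + shift) mod 26:
  's' (18) + 14 = 6 → 'g'
  't' (19) + 14 = 7 → 'h'
  'u' (20) + 14 = 8 → 'i'
  'd' (3) + 14 = 17 → 'r'
  'e' (4) + 14 = 18 → 's'
  'n' (13) + 14 = 1 → 'b'
  't' (19) + 14 = 7 → 'h'
Result = "ghirsbh"


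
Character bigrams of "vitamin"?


Word: "vitamin" (length 7)
Number of bigrams = 7 - 2 + 1 = 6
  Position 0: "vi"
  Position 1: "it"
  Position 2: "ta"
  Position 3: "am"
  Position 4: "mi"
  Position 5: "in"
Bigrams = "vi", "it", "ta", "am", "mi", "in"


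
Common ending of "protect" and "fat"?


Word 1: "protect"
Word 2: "fat"
Comparing from end:
  Pos -1: 't' == 't'
  Pos -2: 'c' != 'a' (stop)
LCS = "t" (length 1)


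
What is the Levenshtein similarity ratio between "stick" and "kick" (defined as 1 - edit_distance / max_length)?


Word 1: "stick" (length 5)
Word 2: "kick" (length 4)
One optimal edit sequence:
  1. delete 's'  (+1)
  2. substitute 't' -> 'k'  (+1)
  3. keep 'i'
  4. keep 'c'
  5. keep 'k'
Edit distance = 2
Max length = max(5, 4) = 5
Similarity = 1 - 2/5
= 0.6000


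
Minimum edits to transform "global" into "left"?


Word 1: "global" (length 6)
Word 2: "left" (length 4)
One optimal edit sequence (insert/delete/substitute each cost 1):
  1. delete 'g'  (+1)
  2. keep 'l'
  3. delete 'o'  (+1)
  4. substitute 'b' -> 'e'  (+1)
  5. substitute 'a' -> 'f'  (+1)
  6. substitute 'l' -> 't'  (+1)
Total edit operations: 5
Edit distance = 5


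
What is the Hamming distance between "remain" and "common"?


Comparing character by character (same length = 6):
  Pos 0: 'r' vs 'c' !=
  Pos 1: 'e' vs 'o' !=
  Pos 2: 'm' vs 'm' =
  Pos 3: 'a' vs 'm' !=
  Pos 4: 'i' vs 'o' !=
  Pos 5: 'n' vs 'n' =
Hamming distance = 4


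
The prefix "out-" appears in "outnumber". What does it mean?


Prefix: out-
Example: outnumber (out- + number)
Meaning = surpass


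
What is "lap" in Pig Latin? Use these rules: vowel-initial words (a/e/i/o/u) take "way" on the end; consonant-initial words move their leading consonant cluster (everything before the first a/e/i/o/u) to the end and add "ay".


Word: "lap"
Starts with consonant(s) → move to end, add 'ay'
Consonant cluster: "l"
Pig Latin = "aplay"


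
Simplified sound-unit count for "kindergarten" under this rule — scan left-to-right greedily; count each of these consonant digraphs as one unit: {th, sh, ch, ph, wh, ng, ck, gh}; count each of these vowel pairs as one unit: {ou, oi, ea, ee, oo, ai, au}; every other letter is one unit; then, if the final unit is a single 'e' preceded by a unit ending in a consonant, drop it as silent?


Word: "kindergarten" (12 letters)
Left-to-right scan:
  [1] 'k' (letter)
  [2] 'i' (letter)
  [3] 'n' (letter)
  [4] 'd' (letter)
  [5] 'e' (letter)
  [6] 'r' (letter)
  [7] 'g' (letter)
  [8] 'a' (letter)
  [9] 'r' (letter)
  [10] 't' (letter)
  [11] 'e' (letter)
  [12] 'n' (letter)
Units from scan: 12
Sound units = 12 units


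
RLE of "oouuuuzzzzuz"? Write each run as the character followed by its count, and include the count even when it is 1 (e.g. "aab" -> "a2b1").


String: "oouuuuzzzzuz"
Scanning for consecutive runs:
  'o' x 2
  'u' x 4
  'z' x 4
  'u' x 1
  'z' x 1
RLE = "o2u4z4u1z1"


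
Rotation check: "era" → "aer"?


Word: "era", Candidate: "aer"
Method: check if candidate is substring of word+word
"eraera" contains "aer"? Yes
Is rotation = Yes


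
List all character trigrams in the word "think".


Word: "think" (length 5)
Number of trigrams = 5 - 3 + 1 = 3
  Position 0: "thi"
  Position 1: "hin"
  Position 2: "ink"
Trigrams = "thi", "hin", "ink"


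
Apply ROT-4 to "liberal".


Word: "liberal"
Shift: 4
Each letter → (letter + shift) mod 26:
  'l' (11) + 4 = 15 → 'p'
  'i' (8) + 4 = 12 → 'm'
  'b' (1) + 4 = 5 → 'f'
  'e' (4) + 4 = 8 → 'i'
  'r' (17) + 4 = 21 → 'v'
  'a' (0) + 4 = 4 → 'e'
  'l' (11) + 4 = 15 → 'p'
Result = "pmfivep"


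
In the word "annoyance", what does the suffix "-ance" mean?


Suffix: -ance
Example: annoyance = annoy + -ance
Meaning = state of


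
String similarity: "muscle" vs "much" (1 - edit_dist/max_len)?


Word 1: "muscle" (length 6)
Word 2: "much" (length 4)
One optimal edit sequence:
  1. keep 'm'
  2. keep 'u'
  3. delete 's'  (+1)
  4. keep 'c'
  5. delete 'l'  (+1)
  6. substitute 'e' -> 'h'  (+1)
Edit distance = 3
Max length = max(6, 4) = 6
Similarity = 1 - 3/6
= 0.5000


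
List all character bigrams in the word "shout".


Word: "shout" (length 5)
Number of bigrams = 5 - 2 + 1 = 4
  Position 0: "sh"
  Position 1: "ho"
  Position 2: "ou"
  Position 3: "ut"
Bigrams = "sh", "ho", "ou", "ut"


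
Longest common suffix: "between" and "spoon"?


Word 1: "between"
Word 2: "spoon"
Comparing from end:
  Pos -1: 'n' == 'n'
  Pos -2: 'e' != 'o' (stop)
LCS = "n" (length 1)


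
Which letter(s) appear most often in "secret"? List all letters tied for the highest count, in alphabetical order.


Word: "secret"
Letter counts:
  'c': 1
  'e': 2
  'r': 1
  's': 1
  't': 1
Maximum count = 2
Most frequent = 'e' (2 times each)


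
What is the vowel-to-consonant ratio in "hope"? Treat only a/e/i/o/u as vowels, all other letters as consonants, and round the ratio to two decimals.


Word: "hope"
Vowels (a,e,i,o,u): 2
Consonants: 2
Ratio = 2/2
= 1.00


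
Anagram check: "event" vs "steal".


Word 1: "event" → sorted: eentv
Word 2: "steal" → sorted: aelst
Same letters? eentv != aelst
Anagram = No


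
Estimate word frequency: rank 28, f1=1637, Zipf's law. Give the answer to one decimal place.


Zipf's law: f(r) = f(1) / r
f(1) = 1637
f(28) = 1637 / 28
= 58.5 occurrences


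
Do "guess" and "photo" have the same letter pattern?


Pattern of "guess": [0, 1, 2, 3, 3]
Pattern of "photo": [0, 1, 2, 3, 2]
Patterns do not match
Same pattern = No


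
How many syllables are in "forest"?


Word: "forest"
Syllable breakdown: for-est
Counting: 2 parts
= 2 syllables


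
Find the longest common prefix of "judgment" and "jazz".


Word 1: "judgment"
Word 2: "jazz"
Comparing from start:
  Pos 0: 'j' == 'j'
  Pos 1: 'u' != 'a' (stop)
LCP = "j" (length 1)


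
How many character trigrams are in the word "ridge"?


Word: "ridge" (length 5)
Number of 3-grams = length - 3 + 1 = 5 - 3 + 1
= 3


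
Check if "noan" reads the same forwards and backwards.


Word: "noan"
Reversed: "naon"
Forward == Backward? noan != naon
Palindrome = No


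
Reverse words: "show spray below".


Original: "show spray below"
Words (1..n): show | spray | below
Reversed (n..1): below | spray | show
Result = "below spray show"


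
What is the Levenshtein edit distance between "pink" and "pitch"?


Word 1: "pink" (length 4)
Word 2: "pitch" (length 5)
One optimal edit sequence (insert/delete/substitute each cost 1):
  1. keep 'p'
  2. keep 'i'
  3. insert 't'  (+1)
  4. substitute 'n' -> 'c'  (+1)
  5. substitute 'k' -> 'h'  (+1)
Total edit operations: 3
Edit distance = 3


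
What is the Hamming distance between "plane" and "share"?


Comparing character by character (same length = 5):
  Pos 0: 'p' vs 's' !=
  Pos 1: 'l' vs 'h' !=
  Pos 2: 'a' vs 'a' =
  Pos 3: 'n' vs 'r' !=
  Pos 4: 'e' vs 'e' =
Hamming distance = 3


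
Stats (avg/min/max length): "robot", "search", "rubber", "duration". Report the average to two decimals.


Lengths: "robot"=5, "search"=6, "rubber"=6, "duration"=8
Sum = 25, Count = 4
Average = 25/4 = 6.25
= avg=6.25, min=5, max=8


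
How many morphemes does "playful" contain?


Word: "playful"
Morphemes: play / -ful
Each morpheme carries meaning
= 2 morphemes


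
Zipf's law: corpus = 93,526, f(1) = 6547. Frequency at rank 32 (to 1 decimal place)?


Zipf's law: f(r) = f(1) / r
f(1) = 6547
f(32) = 6547 / 32
= 204.6 occurrences


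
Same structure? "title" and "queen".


Pattern of "title": [0, 1, 0, 2, 3]
Pattern of "queen": [0, 1, 2, 2, 3]
Patterns do not match
Same pattern = No


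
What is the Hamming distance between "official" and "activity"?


Comparing character by character (same length = 8):
  Pos 0: 'o' vs 'a' !=
  Pos 1: 'f' vs 'c' !=
  Pos 2: 'f' vs 't' !=
  Pos 3: 'i' vs 'i' =
  Pos 4: 'c' vs 'v' !=
  Pos 5: 'i' vs 'i' =
  Pos 6: 'a' vs 't' !=
  Pos 7: 'l' vs 'y' !=
Hamming distance = 6


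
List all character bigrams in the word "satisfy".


Word: "satisfy" (length 7)
Number of bigrams = 7 - 2 + 1 = 6
  Position 0: "sa"
  Position 1: "at"
  Position 2: "ti"
  Position 3: "is"
  Position 4: "sf"
  Position 5: "fy"
Bigrams = "sa", "at", "ti", "is", "sf", "fy"


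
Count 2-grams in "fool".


Word: "fool" (length 4)
Number of 2-grams = length - 2 + 1 = 4 - 2 + 1
= 3


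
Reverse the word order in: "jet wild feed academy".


Original: "jet wild feed academy"
Words (1..n): jet | wild | feed | academy
Reversed (n..1): academy | feed | wild | jet
Result = "academy feed wild jet"


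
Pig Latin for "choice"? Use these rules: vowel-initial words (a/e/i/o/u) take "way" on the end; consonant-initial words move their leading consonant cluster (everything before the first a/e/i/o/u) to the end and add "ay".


Word: "choice"
Starts with consonant(s) → move to end, add 'ay'
Consonant cluster: "ch"
Pig Latin = "oicechay"


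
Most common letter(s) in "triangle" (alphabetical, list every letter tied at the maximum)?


Word: "triangle"
Letter counts:
  'a': 1
  'e': 1
  'g': 1
  'i': 1
  'l': 1
  'n': 1
  'r': 1
  't': 1
Maximum count = 1
Most frequent = 'a', 'e', 'g', 'i', 'l', 'n', 'r', 't' (1 time each)


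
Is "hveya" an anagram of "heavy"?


Word 1: "heavy" → sorted: aehvy
Word 2: "hveya" → sorted: aehvy
Same letters? aehvy == aehvy
Anagram = Yes


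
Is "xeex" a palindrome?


Word: "xeex"
Reversed: "xeex"
Forward == Backward? xeex == xeex
Palindrome = Yes


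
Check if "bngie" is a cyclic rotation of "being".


Word: "being", Candidate: "bngie"
Method: check if candidate is substring of word+word
"beingbeing" contains "bngie"? No
Is rotation = No


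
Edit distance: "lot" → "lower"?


Word 1: "lot" (length 3)
Word 2: "lower" (length 5)
One optimal edit sequence (insert/delete/substitute each cost 1):
  1. keep 'l'
  2. keep 'o'
  3. insert 'w'  (+1)
  4. insert 'e'  (+1)
  5. substitute 't' -> 'r'  (+1)
Total edit operations: 3
Edit distance = 3


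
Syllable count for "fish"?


Word: "fish"
Syllable breakdown: fish
Counting: 1 part
= 1 syllable


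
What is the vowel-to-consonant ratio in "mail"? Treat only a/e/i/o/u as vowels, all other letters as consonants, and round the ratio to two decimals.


Word: "mail"
Vowels (a,e,i,o,u): 2
Consonants: 2
Ratio = 2/2
= 1.00


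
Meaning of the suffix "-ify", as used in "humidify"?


Suffix: -ify
As in: humidify -> humid + -ify
Meaning = to make


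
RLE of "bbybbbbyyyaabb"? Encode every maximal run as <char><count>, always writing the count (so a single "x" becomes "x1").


String: "bbybbbbyyyaabb"
Scanning for consecutive runs:
  'b' x 2
  'y' x 1
  'b' x 4
  'y' x 3
  'a' x 2
  'b' x 2
RLE = "b2y1b4y3a2b2"


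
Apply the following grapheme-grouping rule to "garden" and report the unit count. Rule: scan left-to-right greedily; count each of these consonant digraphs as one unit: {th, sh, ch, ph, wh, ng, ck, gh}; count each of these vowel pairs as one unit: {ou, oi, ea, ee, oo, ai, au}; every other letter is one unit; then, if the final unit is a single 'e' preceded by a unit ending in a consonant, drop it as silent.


Word: "garden" (6 letters)
Left-to-right scan:
  1. 'g' (letter)
  2. 'a' (letter)
  3. 'r' (letter)
  4. 'd' (letter)
  5. 'e' (letter)
  6. 'n' (letter)
Units from scan: 6
Sound units = 6 units


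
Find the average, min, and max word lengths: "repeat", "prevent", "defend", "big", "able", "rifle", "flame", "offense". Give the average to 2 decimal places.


Lengths: "repeat"=6, "prevent"=7, "defend"=6, "big"=3, "able"=4, "rifle"=5, "flame"=5, "offense"=7
Sum = 43, Count = 8
Average = 43/8 = 5.38
= avg=5.38, min=3, max=7


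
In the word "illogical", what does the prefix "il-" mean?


Prefix: il-
As in: illogical -> il- + logical
Meaning = not


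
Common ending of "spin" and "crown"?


Word 1: "spin"
Word 2: "crown"
Comparing from end:
  Pos -1: 'n' == 'n'
  Pos -2: 'i' != 'w' (stop)
LCS = "n" (length 1)


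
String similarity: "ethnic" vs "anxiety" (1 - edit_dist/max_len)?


Word 1: "ethnic" (length 6)
Word 2: "anxiety" (length 7)
One optimal edit sequence:
  1. insert 'a'  (+1)
  2. substitute 'e' -> 'n'  (+1)
  3. substitute 't' -> 'x'  (+1)
  4. substitute 'h' -> 'i'  (+1)
  5. substitute 'n' -> 'e'  (+1)
  6. substitute 'i' -> 't'  (+1)
  7. substitute 'c' -> 'y'  (+1)
Edit distance = 7
Max length = max(6, 7) = 7
Similarity = 1 - 7/7
= 0.0000


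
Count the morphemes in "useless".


Word: "useless"
Morphemes: use | -less
Each morpheme carries meaning
= 2 morphemes


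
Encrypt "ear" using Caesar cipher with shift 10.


Word: "ear"
Shift: 10
Each letter → (letter + shift) mod 26:
  'e' (4) + 10 = 14 → 'o'
  'a' (0) + 10 = 10 → 'k'
  'r' (17) + 10 = 1 → 'b'
Result = "okb"


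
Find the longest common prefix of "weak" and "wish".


Word 1: "weak"
Word 2: "wish"
Comparing from start:
  Pos 0: 'w' == 'w'
  Pos 1: 'e' != 'i' (stop)
LCP = "w" (length 1)


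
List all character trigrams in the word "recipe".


Word: "recipe" (length 6)
Number of trigrams = 6 - 3 + 1 = 4
  Position 0: "rec"
  Position 1: "eci"
  Position 2: "cip"
  Position 3: "ipe"
Trigrams = "rec", "eci", "cip", "ipe"


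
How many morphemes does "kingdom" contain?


Word: "kingdom"
Morphemes: king / -dom
Each morpheme carries meaning
= 2 morphemes


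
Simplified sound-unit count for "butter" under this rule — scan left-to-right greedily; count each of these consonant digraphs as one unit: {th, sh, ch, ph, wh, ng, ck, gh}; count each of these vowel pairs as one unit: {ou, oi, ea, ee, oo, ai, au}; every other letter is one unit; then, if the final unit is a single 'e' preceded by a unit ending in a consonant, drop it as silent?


Word: "butter" (6 letters)
Left-to-right scan:
  (1) 'b' (letter)
  (2) 'u' (letter)
  (3) 't' (letter)
  (4) 't' (letter)
  (5) 'e' (letter)
  (6) 'r' (letter)
Units from scan: 6
Sound units = 6 units


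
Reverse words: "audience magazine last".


Original: "audience magazine last"
Words (1..n): audience | magazine | last
Reversed (n..1): last | magazine | audience
Result = "last magazine audience"


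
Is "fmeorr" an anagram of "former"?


Word 1: "former" → sorted: efmorr
Word 2: "fmeorr" → sorted: efmorr
Same letters? efmorr == efmorr
Anagram = Yes


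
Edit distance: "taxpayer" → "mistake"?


Word 1: "taxpayer" (length 8)
Word 2: "mistake" (length 7)
One optimal edit sequence (insert/delete/substitute each cost 1):
  1. substitute 't' -> 'm'  (+1)
  2. substitute 'a' -> 'i'  (+1)
  3. substitute 'x' -> 's'  (+1)
  4. substitute 'p' -> 't'  (+1)
  5. keep 'a'
  6. substitute 'y' -> 'k'  (+1)
  7. keep 'e'
  8. delete 'r'  (+1)
Total edit operations: 6
Edit distance = 6


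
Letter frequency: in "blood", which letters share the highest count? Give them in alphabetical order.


Word: "blood"
Letter counts:
  'b': 1
  'd': 1
  'l': 1
  'o': 2
Maximum count = 2
Most frequent = 'o' (2 times each)


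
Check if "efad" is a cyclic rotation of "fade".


Word: "fade", Candidate: "efad"
Method: check if candidate is substring of word+word
"fadefade" contains "efad"? Yes
Is rotation = Yes


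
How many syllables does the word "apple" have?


Word: "apple"
Syllable breakdown: ap · ple
Counting: 2 parts
= 2 syllables


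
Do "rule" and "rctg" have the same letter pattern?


Pattern of "rule": [0, 1, 2, 3]
Pattern of "rctg": [0, 1, 2, 3]
Patterns match
Same pattern = Yes


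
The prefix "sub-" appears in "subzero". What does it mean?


Prefix: sub-
Example: subzero (sub- + zero)
Meaning = under / below


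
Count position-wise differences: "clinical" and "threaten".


Comparing character by character (same length = 8):
  Pos 0: 'c' vs 't' !=
  Pos 1: 'l' vs 'h' !=
  Pos 2: 'i' vs 'r' !=
  Pos 3: 'n' vs 'e' !=
  Pos 4: 'i' vs 'a' !=
  Pos 5: 'c' vs 't' !=
  Pos 6: 'a' vs 'e' !=
  Pos 7: 'l' vs 'n' !=
Hamming distance = 8


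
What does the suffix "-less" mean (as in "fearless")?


Suffix: -less
As in: fearless -> fear + -less
Meaning = without


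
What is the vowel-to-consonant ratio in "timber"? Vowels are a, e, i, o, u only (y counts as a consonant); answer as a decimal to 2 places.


Word: "timber"
Vowels (a,e,i,o,u): 2
Consonants: 4
Ratio = 2/4
= 0.50


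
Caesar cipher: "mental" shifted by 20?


Word: "mental"
Shift: 20
Each letter → (letter + shift) mod 26:
  'm' (12) + 20 = 6 → 'g'
  'e' (4) + 20 = 24 → 'y'
  'n' (13) + 20 = 7 → 'h'
  't' (19) + 20 = 13 → 'n'
  'a' (0) + 20 = 20 → 'u'
  'l' (11) + 20 = 5 → 'f'
Result = "gyhnuf"


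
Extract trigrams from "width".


Word: "width" (length 5)
Number of trigrams = 5 - 3 + 1 = 3
  Position 0: "wid"
  Position 1: "idt"
  Position 2: "dth"
Trigrams = "wid", "idt", "dth"


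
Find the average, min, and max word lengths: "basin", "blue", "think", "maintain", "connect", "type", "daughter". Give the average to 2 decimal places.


Lengths: "basin"=5, "blue"=4, "think"=5, "maintain"=8, "connect"=7, "type"=4, "daughter"=8
Sum = 41, Count = 7
Average = 41/7 = 5.86
= avg=5.86, min=4, max=8


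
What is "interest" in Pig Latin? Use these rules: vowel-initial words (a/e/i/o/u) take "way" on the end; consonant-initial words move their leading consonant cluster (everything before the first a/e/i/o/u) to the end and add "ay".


Word: "interest"
Starts with vowel → add 'way'
Pig Latin = "interestway"


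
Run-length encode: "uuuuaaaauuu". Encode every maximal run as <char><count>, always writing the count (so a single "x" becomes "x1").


String: "uuuuaaaauuu"
Scanning for consecutive runs:
  'u' x 4
  'a' x 4
  'u' x 3
RLE = "u4a4u3"


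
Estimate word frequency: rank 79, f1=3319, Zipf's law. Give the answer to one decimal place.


Zipf's law: f(r) = f(1) / r
f(1) = 3319
f(79) = 3319 / 79
= 42.0 occurrences


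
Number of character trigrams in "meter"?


Word: "meter" (length 5)
Number of 3-grams = length - 3 + 1 = 5 - 3 + 1
= 3


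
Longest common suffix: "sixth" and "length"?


Word 1: "sixth"
Word 2: "length"
Comparing from end:
  Pos -1: 'h' == 'h'
  Pos -2: 't' == 't'
  Pos -3: 'x' != 'g' (stop)
LCS = "th" (length 2)


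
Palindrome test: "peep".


Word: "peep"
Reversed: "peep"
Forward == Backward? peep == peep
Palindrome = Yes


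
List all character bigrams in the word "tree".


Word: "tree" (length 4)
Number of bigrams = 4 - 2 + 1 = 3
  Position 0: "tr"
  Position 1: "re"
  Position 2: "ee"
Bigrams = "tr", "re", "ee"


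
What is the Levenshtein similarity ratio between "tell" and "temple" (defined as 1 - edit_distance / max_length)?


Word 1: "tell" (length 4)
Word 2: "temple" (length 6)
One optimal edit sequence:
  1. keep 't'
  2. keep 'e'
  3. insert 'm'  (+1)
  4. insert 'p'  (+1)
  5. keep 'l'
  6. substitute 'l' -> 'e'  (+1)
Edit distance = 3
Max length = max(4, 6) = 6
Similarity = 1 - 3/6
= 0.5000


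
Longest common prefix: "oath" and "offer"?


Word 1: "oath"
Word 2: "offer"
Comparing from start:
  Pos 0: 'o' == 'o'
  Pos 1: 'a' != 'f' (stop)
LCP = "o" (length 1)


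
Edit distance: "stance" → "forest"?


Word 1: "stance" (length 6)
Word 2: "forest" (length 6)
One optimal edit sequence (insert/delete/substitute each cost 1):
  1. substitute 's' -> 'f'  (+1)
  2. substitute 't' -> 'o'  (+1)
  3. substitute 'a' -> 'r'  (+1)
  4. substitute 'n' -> 'e'  (+1)
  5. substitute 'c' -> 's'  (+1)
  6. substitute 'e' -> 't'  (+1)
Total edit operations: 6
Edit distance = 6


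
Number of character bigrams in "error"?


Word: "error" (length 5)
Number of 2-grams = length - 2 + 1 = 5 - 2 + 1
= 4


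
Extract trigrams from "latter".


Word: "latter" (length 6)
Number of trigrams = 6 - 3 + 1 = 4
  Position 0: "lat"
  Position 1: "att"
  Position 2: "tte"
  Position 3: "ter"
Trigrams = "lat", "att", "tte", "ter"


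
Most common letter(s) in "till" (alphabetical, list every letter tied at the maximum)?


Word: "till"
Letter counts:
  'i': 1
  'l': 2
  't': 1
Maximum count = 2
Most frequent = 'l' (2 times each)


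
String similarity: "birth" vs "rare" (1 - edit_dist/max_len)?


Word 1: "birth" (length 5)
Word 2: "rare" (length 4)
One optimal edit sequence:
  1. substitute 'b' -> 'r'  (+1)
  2. substitute 'i' -> 'a'  (+1)
  3. keep 'r'
  4. delete 't'  (+1)
  5. substitute 'h' -> 'e'  (+1)
Edit distance = 4
Max length = max(5, 4) = 5
Similarity = 1 - 4/5
= 0.2000


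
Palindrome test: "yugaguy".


Word: "yugaguy"
Reversed: "yugaguy"
Forward == Backward? yugaguy == yugaguy
Palindrome = Yes


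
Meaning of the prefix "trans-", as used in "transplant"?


Prefix: trans-
As in: transplant -> trans- + plant
Meaning = across


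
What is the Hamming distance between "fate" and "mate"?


Comparing character by character (same length = 4):
  Pos 0: 'f' vs 'm' !=
  Pos 1: 'a' vs 'a' =
  Pos 2: 't' vs 't' =
  Pos 3: 'e' vs 'e' =
Hamming distance = 1


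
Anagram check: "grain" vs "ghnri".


Word 1: "grain" → sorted: aginr
Word 2: "ghnri" → sorted: ghinr
Same letters? aginr != ghinr
Anagram = No


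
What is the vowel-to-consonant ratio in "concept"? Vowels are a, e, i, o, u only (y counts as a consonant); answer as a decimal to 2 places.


Word: "concept"
Vowels (a,e,i,o,u): 2
Consonants: 5
Ratio = 2/5
= 0.40


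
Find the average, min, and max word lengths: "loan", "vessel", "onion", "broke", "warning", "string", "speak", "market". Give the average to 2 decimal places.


Lengths: "loan"=4, "vessel"=6, "onion"=5, "broke"=5, "warning"=7, "string"=6, "speak"=5, "market"=6
Sum = 44, Count = 8
Average = 44/8 = 5.50
= avg=5.50, min=4, max=7


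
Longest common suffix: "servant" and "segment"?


Word 1: "servant"
Word 2: "segment"
Comparing from end:
  Pos -1: 't' == 't'
  Pos -2: 'n' == 'n'
  Pos -3: 'a' != 'e' (stop)
LCS = "nt" (length 2)


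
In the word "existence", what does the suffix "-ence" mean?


Suffix: -ence
Example: existence (exist + -ence)
Meaning = state of


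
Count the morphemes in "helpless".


Word: "helpless"
Morphemes: help + -less
Each morpheme carries meaning
= 2 morphemes


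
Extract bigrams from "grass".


Word: "grass" (length 5)
Number of bigrams = 5 - 2 + 1 = 4
  Position 0: "gr"
  Position 1: "ra"
  Position 2: "as"
  Position 3: "ss"
Bigrams = "gr", "ra", "as", "ss"


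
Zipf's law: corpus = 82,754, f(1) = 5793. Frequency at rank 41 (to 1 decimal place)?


Zipf's law: f(r) = f(1) / r
f(1) = 5793
f(41) = 5793 / 41
= 141.3 occurrences
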